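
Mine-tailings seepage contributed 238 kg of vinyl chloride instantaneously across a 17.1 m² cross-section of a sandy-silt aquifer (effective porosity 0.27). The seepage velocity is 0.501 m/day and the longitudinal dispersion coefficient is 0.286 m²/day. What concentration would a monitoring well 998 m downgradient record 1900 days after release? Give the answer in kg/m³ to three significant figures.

0.235 kg/m³

For an instantaneous plane source, C(x,t) = M/(n_e·A·√(4πDt)) · exp(−(x−vt)²/(4Dt)), with n_e·A the pore (flow) area.
Plume center vt = 0.501 × 1900 = 951.9 m, so the well at 998 m is 46.1 m downgradient of the peak.
√(4πDt) = 82.64 m, giving peak height M/(n_e·A·√(4πDt)) = 238/(0.27 × 17.1 × 82.64) = 0.6238 kg/m³.
(x−vt)²/(4Dt) = (46.1)²/(4 × 0.286 × 1900) = 0.9777; exp(−0.9777) = 0.3762.
C = 0.6238 × 0.3762 = 0.235 kg/m³.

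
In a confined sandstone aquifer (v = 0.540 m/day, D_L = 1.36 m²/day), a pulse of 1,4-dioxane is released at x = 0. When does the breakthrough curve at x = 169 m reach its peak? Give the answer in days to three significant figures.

308 days

For the 1D instantaneous-source solution, setting ∂C/∂t = 0 at fixed x gives v²t² + 2Dt − x² = 0, so t = (√(D² + v²x²) − D)/v².
√(D² + v²x²) = √(1.36² + 0.540² × 169²) = 91.27; v² = 0.2916.
t = (91.27 − 1.36)/0.2916 = 308 days (vs. the pure-advection estimate x/v = 313 d).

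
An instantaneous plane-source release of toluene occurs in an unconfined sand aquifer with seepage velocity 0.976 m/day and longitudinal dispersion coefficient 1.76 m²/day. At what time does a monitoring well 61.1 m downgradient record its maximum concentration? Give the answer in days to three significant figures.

60.8 days

For the 1D instantaneous-source solution, setting ∂C/∂t = 0 at fixed x gives v²t² + 2Dt − x² = 0, so t = (√(D² + v²x²) − D)/v².
√(D² + v²x²) = √(1.76² + 0.976² × 61.1²) = 59.66; v² = 0.952576.
t = (59.66 − 1.76)/0.952576 = 60.8 days (vs. the pure-advection estimate x/v = 62.6 d).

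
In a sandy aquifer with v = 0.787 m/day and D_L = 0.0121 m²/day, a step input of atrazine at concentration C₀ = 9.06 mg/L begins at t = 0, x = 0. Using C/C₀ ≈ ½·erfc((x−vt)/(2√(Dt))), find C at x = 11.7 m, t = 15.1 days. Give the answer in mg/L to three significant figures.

5.61 mg/L

For a continuous step input, C/C₀ ≈ ½·erfc((x−vt)/(2√(Dt))).
vt = 0.787 × 15.1 = 11.8837 m and 2√(Dt) = 2√(0.0121 × 15.1) = 0.8549 m.
Argument (x−vt)/(2√(Dt)) = (11.7 − 11.8837)/0.8549 = -0.2149; ½·erfc(-0.2149) = 0.6194.
C = 9.06 × 0.6194 = 5.61 mg/L.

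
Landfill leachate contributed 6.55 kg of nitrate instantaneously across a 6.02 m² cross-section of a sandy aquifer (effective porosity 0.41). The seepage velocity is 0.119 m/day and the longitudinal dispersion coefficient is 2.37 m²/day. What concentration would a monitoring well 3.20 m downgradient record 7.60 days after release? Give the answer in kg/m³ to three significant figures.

For an instantaneous plane source, C(x,t) = M/(n_e·A·√(4πDt)) · exp(−(x−vt)²/(4Dt)), with n_e·A the pore (flow) area.
Plume center vt = 0.119 × 7.60 = 0.9044 m, so the well at 3.20 m is 2.2956 m downgradient of the peak.
√(4πDt) = 15.04 m, giving peak height M/(n_e·A·√(4πDt)) = 6.55/(0.41 × 6.02 × 15.04) = 0.1764 kg/m³.
(x−vt)²/(4Dt) = (2.2956)²/(4 × 2.37 × 7.60) = 0.07314; exp(−0.07314) = 0.9295.
C = 0.1764 × 0.9295 = 0.164 kg/m³.

0.164 kg/m³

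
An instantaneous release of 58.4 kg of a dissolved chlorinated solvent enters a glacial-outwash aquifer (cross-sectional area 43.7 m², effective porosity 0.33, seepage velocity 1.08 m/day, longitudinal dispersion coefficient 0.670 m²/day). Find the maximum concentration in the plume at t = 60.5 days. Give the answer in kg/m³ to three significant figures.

The peak of an instantaneous 1D plume sits at x = vt; there the Gaussian factor is 1 and C_max = M/(n_e·A·√(4πDt)), where n_e·A is the pore area the mass is dissolved in.
√(4πDt) = √(4π × 0.670 × 60.5) = 22.57 m, so C_max = 58.4/(0.33 × 43.7 × 22.57) = 0.179 kg/m³.

0.179 kg/m³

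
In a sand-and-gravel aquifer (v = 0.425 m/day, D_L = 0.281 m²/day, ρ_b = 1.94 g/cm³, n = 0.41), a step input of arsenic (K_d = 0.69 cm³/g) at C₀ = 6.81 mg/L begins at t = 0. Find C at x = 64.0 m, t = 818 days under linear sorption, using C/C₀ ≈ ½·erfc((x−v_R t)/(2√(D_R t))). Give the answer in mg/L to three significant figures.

Retardation factor R = 1 + ρ_b·K_d/n = 1 + 1.94 × 0.69/0.41 = 4.265.
Sorption retards both mechanisms: v_R = v/R = 0.09965 m/day, D_R = D/R = 0.06589 m²/day.
v_R·t = 0.09965 × 818 = 81.5137 m; 2√(D_R t) = 14.68 m; argument = (64.0 − 81.5137)/14.68 = -1.193.
C = C₀ × ½·erfc(-1.193) = 6.81 × 0.9542 = 6.50 mg/L.

6.50 mg/L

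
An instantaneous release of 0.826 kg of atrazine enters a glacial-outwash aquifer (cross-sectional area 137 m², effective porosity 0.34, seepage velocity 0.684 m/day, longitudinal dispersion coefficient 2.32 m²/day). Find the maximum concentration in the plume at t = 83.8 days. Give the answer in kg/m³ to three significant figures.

0.000359 kg/m³

The peak of an instantaneous 1D plume sits at x = vt; there the Gaussian factor is 1 and C_max = M/(n_e·A·√(4πDt)), where n_e·A is the pore area the mass is dissolved in.
√(4πDt) = √(4π × 2.32 × 83.8) = 49.43 m, so C_max = 0.826/(0.34 × 137 × 49.43) = 0.000359 kg/m³.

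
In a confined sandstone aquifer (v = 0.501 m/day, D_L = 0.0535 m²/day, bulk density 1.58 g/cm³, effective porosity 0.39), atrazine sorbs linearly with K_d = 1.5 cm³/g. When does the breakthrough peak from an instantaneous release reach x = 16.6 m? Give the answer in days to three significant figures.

Retardation factor R = 1 + ρ_b·K_d/n = 1 + 1.58 × 1.5/0.39 = 7.077.
Sorption retards both mechanisms: v_R = v/R = 0.07079 m/day, D_R = D/R = 0.007560 m²/day.
Peak time from v_R²t² + 2D_R t − x² = 0: t = (√(D_R² + v_R²x²) − D_R)/v_R².
√(D_R² + v_R²x²) = √(0.007560² + 0.07079² × 16.6²) = 1.175; v_R² = 0.005011.
t = (1.175 − 0.007560)/0.005011 = 233 days.

233 days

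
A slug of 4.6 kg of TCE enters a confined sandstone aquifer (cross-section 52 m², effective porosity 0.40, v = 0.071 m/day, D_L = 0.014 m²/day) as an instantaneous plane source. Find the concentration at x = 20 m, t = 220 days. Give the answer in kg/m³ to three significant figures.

For an instantaneous plane source, C(x,t) = M/(n_e·A·√(4πDt)) · exp(−(x−vt)²/(4Dt)), with n_e·A the pore (flow) area.
Plume center vt = 0.071 × 220 = 15.62 m, so the well at 20 m is 4.38 m downgradient of the peak.
√(4πDt) = 6.221 m, giving peak height M/(n_e·A·√(4πDt)) = 4.6/(0.40 × 52 × 6.221) = 0.03555 kg/m³.
(x−vt)²/(4Dt) = (4.38)²/(4 × 0.014 × 220) = 1.557; exp(−1.557) = 0.2108.
C = 0.03555 × 0.2108 = 0.00749 kg/m³.

0.00749 kg/m³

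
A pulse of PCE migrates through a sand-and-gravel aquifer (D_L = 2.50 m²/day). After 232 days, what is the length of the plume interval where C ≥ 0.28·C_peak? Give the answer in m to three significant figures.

The plume is Gaussian with σ = √(2Dt) = √(2 × 2.50 × 232) = 34.06 m.
C/C_peak = exp(−Δx²/(2σ²)) = 0.28 ⇒ Δx = σ·√(−2 ln 0.28) = 34.06 × 1.596 = 54.36 m.
Width = 2Δx = 109 m.

109 m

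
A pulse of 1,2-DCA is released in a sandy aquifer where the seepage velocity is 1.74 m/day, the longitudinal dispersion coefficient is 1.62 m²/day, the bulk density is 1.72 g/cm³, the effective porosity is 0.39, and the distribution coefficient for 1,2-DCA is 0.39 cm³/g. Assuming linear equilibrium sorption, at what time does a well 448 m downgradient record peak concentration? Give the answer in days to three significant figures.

699 days

Retardation factor R = 1 + ρ_b·K_d/n = 1 + 1.72 × 0.39/0.39 = 2.720.
Sorption retards both mechanisms: v_R = v/R = 0.6397 m/day, D_R = D/R = 0.5956 m²/day.
Peak time from v_R²t² + 2D_R t − x² = 0: t = (√(D_R² + v_R²x²) − D_R)/v_R².
√(D_R² + v_R²x²) = √(0.5956² + 0.6397² × 448²) = 286.6; v_R² = 0.4092.
t = (286.6 − 0.5956)/0.4092 = 699 days.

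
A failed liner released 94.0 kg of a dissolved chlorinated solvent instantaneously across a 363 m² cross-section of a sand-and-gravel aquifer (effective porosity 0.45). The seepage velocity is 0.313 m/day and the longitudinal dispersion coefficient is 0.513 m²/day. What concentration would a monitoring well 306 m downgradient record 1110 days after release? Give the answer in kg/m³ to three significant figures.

For an instantaneous plane source, C(x,t) = M/(n_e·A·√(4πDt)) · exp(−(x−vt)²/(4Dt)), with n_e·A the pore (flow) area.
Plume center vt = 0.313 × 1110 = 347.43 m, so the well at 306 m is 41.43 m upgradient of the peak.
√(4πDt) = 84.59 m, giving peak height M/(n_e·A·√(4πDt)) = 94.0/(0.45 × 363 × 84.59) = 0.006803 kg/m³.
(x−vt)²/(4Dt) = (-41.43)²/(4 × 0.513 × 1110) = 0.7536; exp(−0.7536) = 0.4707.
C = 0.006803 × 0.4707 = 0.00320 kg/m³.

0.00320 kg/m³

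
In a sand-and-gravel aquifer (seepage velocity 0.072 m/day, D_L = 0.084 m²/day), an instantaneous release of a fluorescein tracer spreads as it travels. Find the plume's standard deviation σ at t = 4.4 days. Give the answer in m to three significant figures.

0.860 m

Dispersive spreading gives a Gaussian with σ² = 2Dt; advection only shifts the center.
σ = √(2 × 0.084 × 4.4) = 0.860 m.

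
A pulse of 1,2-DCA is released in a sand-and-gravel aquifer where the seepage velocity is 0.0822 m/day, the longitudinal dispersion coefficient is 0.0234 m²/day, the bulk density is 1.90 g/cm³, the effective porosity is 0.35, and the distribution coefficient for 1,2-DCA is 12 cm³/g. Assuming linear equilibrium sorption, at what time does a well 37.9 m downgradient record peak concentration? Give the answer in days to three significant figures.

30300 days

Retardation factor R = 1 + ρ_b·K_d/n = 1 + 1.90 × 12/0.35 = 66.14.
Sorption retards both mechanisms: v_R = v/R = 0.001243 m/day, D_R = D/R = 0.0003538 m²/day.
Peak time from v_R²t² + 2D_R t − x² = 0: t = (√(D_R² + v_R²x²) − D_R)/v_R².
√(D_R² + v_R²x²) = √(0.0003538² + 0.001243² × 37.9²) = 0.04711; v_R² = 1.545e-06.
t = (0.04711 − 0.0003538)/1.545e-06 = 30300 days.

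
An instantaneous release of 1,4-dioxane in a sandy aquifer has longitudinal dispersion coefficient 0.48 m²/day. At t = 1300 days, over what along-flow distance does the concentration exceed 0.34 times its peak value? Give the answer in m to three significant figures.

The plume is Gaussian with σ = √(2Dt) = √(2 × 0.48 × 1300) = 35.33 m.
C/C_peak = exp(−Δx²/(2σ²)) = 0.34 ⇒ Δx = σ·√(−2 ln 0.34) = 35.33 × 1.469 = 51.90 m.
Width = 2Δx = 104 m.

104 m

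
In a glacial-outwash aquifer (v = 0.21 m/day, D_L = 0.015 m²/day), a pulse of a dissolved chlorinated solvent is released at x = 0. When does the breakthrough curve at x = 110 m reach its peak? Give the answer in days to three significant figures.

523 days

For the 1D instantaneous-source solution, setting ∂C/∂t = 0 at fixed x gives v²t² + 2Dt − x² = 0, so t = (√(D² + v²x²) − D)/v².
√(D² + v²x²) = √(0.015² + 0.21² × 110²) = 23.10; v² = 0.0441.
t = (23.10 − 0.015)/0.0441 = 523 days (vs. the pure-advection estimate x/v = 524 d).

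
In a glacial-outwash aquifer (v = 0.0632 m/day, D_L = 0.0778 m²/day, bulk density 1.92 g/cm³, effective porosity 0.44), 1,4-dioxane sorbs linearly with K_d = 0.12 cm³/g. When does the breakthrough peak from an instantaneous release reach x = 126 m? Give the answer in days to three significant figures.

3010 days

Retardation factor R = 1 + ρ_b·K_d/n = 1 + 1.92 × 0.12/0.44 = 1.524.
Sorption retards both mechanisms: v_R = v/R = 0.04147 m/day, D_R = D/R = 0.05105 m²/day.
Peak time from v_R²t² + 2D_R t − x² = 0: t = (√(D_R² + v_R²x²) − D_R)/v_R².
√(D_R² + v_R²x²) = √(0.05105² + 0.04147² × 126²) = 5.225; v_R² = 0.001720.
t = (5.225 − 0.05105)/0.001720 = 3010 days.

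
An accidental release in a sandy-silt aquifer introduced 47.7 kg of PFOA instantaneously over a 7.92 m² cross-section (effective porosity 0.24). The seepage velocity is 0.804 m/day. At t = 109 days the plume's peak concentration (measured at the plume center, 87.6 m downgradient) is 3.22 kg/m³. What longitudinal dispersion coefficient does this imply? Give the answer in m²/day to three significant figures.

At the plume center C_max = M/(n_e·A·√(4πDt)), so D = M²/(4πt·(n_e·A·C_max)²).
n_e·A·C_max = 0.24 × 7.92 × 3.22 = 6.121 kg/m.
D = 47.7²/(4π × 109 × 6.121²) = 0.0443 m²/day.

0.0443 m²/day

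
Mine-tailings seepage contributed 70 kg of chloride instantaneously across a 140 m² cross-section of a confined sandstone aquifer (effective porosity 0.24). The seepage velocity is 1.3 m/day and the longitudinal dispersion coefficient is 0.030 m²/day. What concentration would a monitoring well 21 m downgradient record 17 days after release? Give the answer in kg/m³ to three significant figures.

0.455 kg/m³

For an instantaneous plane source, C(x,t) = M/(n_e·A·√(4πDt)) · exp(−(x−vt)²/(4Dt)), with n_e·A the pore (flow) area.
Plume center vt = 1.3 × 17 = 22.1 m, so the well at 21 m is 1.1 m upgradient of the peak.
√(4πDt) = 2.532 m, giving peak height M/(n_e·A·√(4πDt)) = 70/(0.24 × 140 × 2.532) = 0.8228 kg/m³.
(x−vt)²/(4Dt) = (-1.1)²/(4 × 0.030 × 17) = 0.5931; exp(−0.5931) = 0.5526.
C = 0.8228 × 0.5526 = 0.455 kg/m³.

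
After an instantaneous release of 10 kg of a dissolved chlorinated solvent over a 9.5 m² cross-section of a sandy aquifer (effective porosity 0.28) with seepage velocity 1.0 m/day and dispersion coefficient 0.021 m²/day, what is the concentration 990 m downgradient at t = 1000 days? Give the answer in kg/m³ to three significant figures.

For an instantaneous plane source, C(x,t) = M/(n_e·A·√(4πDt)) · exp(−(x−vt)²/(4Dt)), with n_e·A the pore (flow) area.
Plume center vt = 1.0 × 1000 = 1000 m, so the well at 990 m is 10 m upgradient of the peak.
√(4πDt) = 16.24 m, giving peak height M/(n_e·A·√(4πDt)) = 10/(0.28 × 9.5 × 16.24) = 0.2315 kg/m³.
(x−vt)²/(4Dt) = (-10)²/(4 × 0.021 × 1000) = 1.190; exp(−1.190) = 0.3042.
C = 0.2315 × 0.3042 = 0.0704 kg/m³.

0.0704 kg/m³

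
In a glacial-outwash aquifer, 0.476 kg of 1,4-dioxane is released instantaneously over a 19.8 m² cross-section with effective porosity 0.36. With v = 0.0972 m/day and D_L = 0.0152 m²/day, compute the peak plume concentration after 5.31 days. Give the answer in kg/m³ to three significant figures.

The peak of an instantaneous 1D plume sits at x = vt; there the Gaussian factor is 1 and C_max = M/(n_e·A·√(4πDt)), where n_e·A is the pore area the mass is dissolved in.
√(4πDt) = √(4π × 0.0152 × 5.31) = 1.007 m, so C_max = 0.476/(0.36 × 19.8 × 1.007) = 0.0663 kg/m³.

0.0663 kg/m³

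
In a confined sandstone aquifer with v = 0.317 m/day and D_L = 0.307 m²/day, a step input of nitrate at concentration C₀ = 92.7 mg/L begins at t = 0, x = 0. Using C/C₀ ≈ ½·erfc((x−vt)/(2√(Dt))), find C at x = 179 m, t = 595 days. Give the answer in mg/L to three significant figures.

For a continuous step input, C/C₀ ≈ ½·erfc((x−vt)/(2√(Dt))).
vt = 0.317 × 595 = 188.615 m and 2√(Dt) = 2√(0.307 × 595) = 27.03 m.
Argument (x−vt)/(2√(Dt)) = (179 − 188.615)/27.03 = -0.3557; ½·erfc(-0.3557) = 0.6925.
C = 92.7 × 0.6925 = 64.2 mg/L.

64.2 mg/L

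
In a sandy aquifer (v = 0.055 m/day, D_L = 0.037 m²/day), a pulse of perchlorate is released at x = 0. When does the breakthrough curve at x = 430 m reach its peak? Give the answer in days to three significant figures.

For the 1D instantaneous-source solution, setting ∂C/∂t = 0 at fixed x gives v²t² + 2Dt − x² = 0, so t = (√(D² + v²x²) − D)/v².
√(D² + v²x²) = √(0.037² + 0.055² × 430²) = 23.65; v² = 0.003025.
t = (23.65 − 0.037)/0.003025 = 7810 days (vs. the pure-advection estimate x/v = 7820 d).

7810 days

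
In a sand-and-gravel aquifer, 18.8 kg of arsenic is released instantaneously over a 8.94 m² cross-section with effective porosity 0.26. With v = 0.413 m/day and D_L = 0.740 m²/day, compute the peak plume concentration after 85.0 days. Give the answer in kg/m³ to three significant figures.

0.288 kg/m³

The peak of an instantaneous 1D plume sits at x = vt; there the Gaussian factor is 1 and C_max = M/(n_e·A·√(4πDt)), where n_e·A is the pore area the mass is dissolved in.
√(4πDt) = √(4π × 0.740 × 85.0) = 28.11 m, so C_max = 18.8/(0.26 × 8.94 × 28.11) = 0.288 kg/m³.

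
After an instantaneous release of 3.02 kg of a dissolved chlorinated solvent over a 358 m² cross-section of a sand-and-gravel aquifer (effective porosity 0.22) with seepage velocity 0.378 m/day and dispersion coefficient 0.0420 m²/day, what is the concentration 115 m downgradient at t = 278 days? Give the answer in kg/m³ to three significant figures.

0.000386 kg/m³

For an instantaneous plane source, C(x,t) = M/(n_e·A·√(4πDt)) · exp(−(x−vt)²/(4Dt)), with n_e·A the pore (flow) area.
Plume center vt = 0.378 × 278 = 105.084 m, so the well at 115 m is 9.916 m downgradient of the peak.
√(4πDt) = 12.11 m, giving peak height M/(n_e·A·√(4πDt)) = 3.02/(0.22 × 358 × 12.11) = 0.003166 kg/m³.
(x−vt)²/(4Dt) = (9.916)²/(4 × 0.0420 × 278) = 2.105; exp(−2.105) = 0.1218.
C = 0.003166 × 0.1218 = 0.000386 kg/m³.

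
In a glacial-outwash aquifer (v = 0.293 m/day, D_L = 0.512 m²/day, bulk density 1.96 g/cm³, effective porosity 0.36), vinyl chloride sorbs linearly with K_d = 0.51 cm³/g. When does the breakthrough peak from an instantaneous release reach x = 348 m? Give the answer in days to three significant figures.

4460 days

Retardation factor R = 1 + ρ_b·K_d/n = 1 + 1.96 × 0.51/0.36 = 3.777.
Sorption retards both mechanisms: v_R = v/R = 0.07757 m/day, D_R = D/R = 0.1356 m²/day.
Peak time from v_R²t² + 2D_R t − x² = 0: t = (√(D_R² + v_R²x²) − D_R)/v_R².
√(D_R² + v_R²x²) = √(0.1356² + 0.07757² × 348²) = 26.99; v_R² = 0.006017.
t = (26.99 − 0.1356)/0.006017 = 4460 days.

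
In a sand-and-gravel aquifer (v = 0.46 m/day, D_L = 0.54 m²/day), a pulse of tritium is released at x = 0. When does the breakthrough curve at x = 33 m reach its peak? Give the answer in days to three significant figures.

For the 1D instantaneous-source solution, setting ∂C/∂t = 0 at fixed x gives v²t² + 2Dt − x² = 0, so t = (√(D² + v²x²) − D)/v².
√(D² + v²x²) = √(0.54² + 0.46² × 33²) = 15.19; v² = 0.2116.
t = (15.19 − 0.54)/0.2116 = 69.2 days (vs. the pure-advection estimate x/v = 71.7 d).

69.2 days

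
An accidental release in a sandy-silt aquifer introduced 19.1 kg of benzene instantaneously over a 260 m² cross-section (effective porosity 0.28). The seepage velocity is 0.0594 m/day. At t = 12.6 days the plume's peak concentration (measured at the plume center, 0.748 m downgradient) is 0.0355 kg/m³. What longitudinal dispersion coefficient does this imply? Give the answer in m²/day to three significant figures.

At the plume center C_max = M/(n_e·A·√(4πDt)), so D = M²/(4πt·(n_e·A·C_max)²).
n_e·A·C_max = 0.28 × 260 × 0.0355 = 2.584 kg/m.
D = 19.1²/(4π × 12.6 × 2.584²) = 0.345 m²/day.

0.345 m²/day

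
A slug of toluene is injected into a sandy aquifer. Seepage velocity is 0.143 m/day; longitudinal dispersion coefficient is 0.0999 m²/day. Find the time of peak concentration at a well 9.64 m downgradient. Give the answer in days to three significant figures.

62.7 days

For the 1D instantaneous-source solution, setting ∂C/∂t = 0 at fixed x gives v²t² + 2Dt − x² = 0, so t = (√(D² + v²x²) − D)/v².
√(D² + v²x²) = √(0.0999² + 0.143² × 9.64²) = 1.382; v² = 0.020449.
t = (1.382 − 0.0999)/0.020449 = 62.7 days (vs. the pure-advection estimate x/v = 67.4 d).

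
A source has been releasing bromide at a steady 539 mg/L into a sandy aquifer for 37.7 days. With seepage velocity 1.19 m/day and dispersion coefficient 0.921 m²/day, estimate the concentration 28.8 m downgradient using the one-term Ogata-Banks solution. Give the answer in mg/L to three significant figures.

524 mg/L

For a continuous step input, C/C₀ ≈ ½·erfc((x−vt)/(2√(Dt))).
vt = 1.19 × 37.7 = 44.863 m and 2√(Dt) = 2√(0.921 × 37.7) = 11.79 m.
Argument (x−vt)/(2√(Dt)) = (28.8 − 44.863)/11.79 = -1.362; ½·erfc(-1.362) = 0.9730.
C = 539 × 0.9730 = 524 mg/L.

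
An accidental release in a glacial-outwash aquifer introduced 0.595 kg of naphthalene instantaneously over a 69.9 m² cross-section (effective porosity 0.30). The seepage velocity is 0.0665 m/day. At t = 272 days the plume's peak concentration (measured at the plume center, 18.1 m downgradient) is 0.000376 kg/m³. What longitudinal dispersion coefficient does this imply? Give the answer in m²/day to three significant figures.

At the plume center C_max = M/(n_e·A·√(4πDt)), so D = M²/(4πt·(n_e·A·C_max)²).
n_e·A·C_max = 0.30 × 69.9 × 0.000376 = 0.007885 kg/m.
D = 0.595²/(4π × 272 × 0.007885²) = 1.67 m²/day.

1.67 m²/day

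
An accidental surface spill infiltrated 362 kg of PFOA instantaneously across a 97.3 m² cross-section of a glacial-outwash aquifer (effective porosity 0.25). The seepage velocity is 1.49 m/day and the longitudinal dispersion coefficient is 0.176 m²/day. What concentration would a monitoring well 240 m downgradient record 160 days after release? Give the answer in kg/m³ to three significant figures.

0.773 kg/m³

For an instantaneous plane source, C(x,t) = M/(n_e·A·√(4πDt)) · exp(−(x−vt)²/(4Dt)), with n_e·A the pore (flow) area.
Plume center vt = 1.49 × 160 = 238.4 m, so the well at 240 m is 1.6 m downgradient of the peak.
√(4πDt) = 18.81 m, giving peak height M/(n_e·A·√(4πDt)) = 362/(0.25 × 97.3 × 18.81) = 0.7912 kg/m³.
(x−vt)²/(4Dt) = (1.6)²/(4 × 0.176 × 160) = 0.02273; exp(−0.02273) = 0.9775.
C = 0.7912 × 0.9775 = 0.773 kg/m³.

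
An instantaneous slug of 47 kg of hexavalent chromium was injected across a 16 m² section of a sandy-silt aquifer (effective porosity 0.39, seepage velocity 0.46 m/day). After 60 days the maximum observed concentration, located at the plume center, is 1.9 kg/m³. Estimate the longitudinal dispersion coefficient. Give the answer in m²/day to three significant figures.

0.0208 m²/day

At the plume center C_max = M/(n_e·A·√(4πDt)), so D = M²/(4πt·(n_e·A·C_max)²).
n_e·A·C_max = 0.39 × 16 × 1.9 = 11.86 kg/m.
D = 47²/(4π × 60 × 11.86²) = 0.0208 m²/day.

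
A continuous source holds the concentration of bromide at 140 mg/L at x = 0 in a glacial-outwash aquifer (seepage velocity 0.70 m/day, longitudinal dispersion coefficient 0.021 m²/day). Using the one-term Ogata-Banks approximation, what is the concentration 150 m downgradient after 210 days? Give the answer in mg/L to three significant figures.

For a continuous step input, C/C₀ ≈ ½·erfc((x−vt)/(2√(Dt))).
vt = 0.70 × 210 = 147 m and 2√(Dt) = 2√(0.021 × 210) = 4.200 m.
Argument (x−vt)/(2√(Dt)) = (150 − 147)/4.200 = 0.7143; ½·erfc(0.7143) = 0.1562.
C = 140 × 0.1562 = 21.9 mg/L.

21.9 mg/L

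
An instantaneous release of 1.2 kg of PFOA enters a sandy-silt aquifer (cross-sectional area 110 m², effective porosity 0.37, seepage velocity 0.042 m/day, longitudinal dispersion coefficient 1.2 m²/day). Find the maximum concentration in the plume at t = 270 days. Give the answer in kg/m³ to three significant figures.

The peak of an instantaneous 1D plume sits at x = vt; there the Gaussian factor is 1 and C_max = M/(n_e·A·√(4πDt)), where n_e·A is the pore area the mass is dissolved in.
√(4πDt) = √(4π × 1.2 × 270) = 63.81 m, so C_max = 1.2/(0.37 × 110 × 63.81) = 0.000462 kg/m³.

0.000462 kg/m³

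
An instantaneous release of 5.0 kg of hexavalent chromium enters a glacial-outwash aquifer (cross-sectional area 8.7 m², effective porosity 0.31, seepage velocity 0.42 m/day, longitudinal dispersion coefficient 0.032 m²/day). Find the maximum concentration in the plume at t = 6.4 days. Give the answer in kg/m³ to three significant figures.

1.16 kg/m³

The peak of an instantaneous 1D plume sits at x = vt; there the Gaussian factor is 1 and C_max = M/(n_e·A·√(4πDt)), where n_e·A is the pore area the mass is dissolved in.
√(4πDt) = √(4π × 0.032 × 6.4) = 1.604 m, so C_max = 5.0/(0.31 × 8.7 × 1.604) = 1.16 kg/m³.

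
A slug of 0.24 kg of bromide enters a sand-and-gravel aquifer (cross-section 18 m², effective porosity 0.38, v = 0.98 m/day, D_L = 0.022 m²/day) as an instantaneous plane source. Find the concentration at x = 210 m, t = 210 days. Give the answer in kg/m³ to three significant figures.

For an instantaneous plane source, C(x,t) = M/(n_e·A·√(4πDt)) · exp(−(x−vt)²/(4Dt)), with n_e·A the pore (flow) area.
Plume center vt = 0.98 × 210 = 205.8 m, so the well at 210 m is 4.2 m downgradient of the peak.
√(4πDt) = 7.619 m, giving peak height M/(n_e·A·√(4πDt)) = 0.24/(0.38 × 18 × 7.619) = 0.004605 kg/m³.
(x−vt)²/(4Dt) = (4.2)²/(4 × 0.022 × 210) = 0.9545; exp(−0.9545) = 0.3850.
C = 0.004605 × 0.3850 = 0.00177 kg/m³.

0.00177 kg/m³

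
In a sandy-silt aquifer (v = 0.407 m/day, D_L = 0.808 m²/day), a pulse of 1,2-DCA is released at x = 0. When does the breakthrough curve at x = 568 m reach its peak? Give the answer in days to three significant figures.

1390 days

For the 1D instantaneous-source solution, setting ∂C/∂t = 0 at fixed x gives v²t² + 2Dt − x² = 0, so t = (√(D² + v²x²) − D)/v².
√(D² + v²x²) = √(0.808² + 0.407² × 568²) = 231.2; v² = 0.165649.
t = (231.2 − 0.808)/0.165649 = 1390 days (vs. the pure-advection estimate x/v = 1400 d).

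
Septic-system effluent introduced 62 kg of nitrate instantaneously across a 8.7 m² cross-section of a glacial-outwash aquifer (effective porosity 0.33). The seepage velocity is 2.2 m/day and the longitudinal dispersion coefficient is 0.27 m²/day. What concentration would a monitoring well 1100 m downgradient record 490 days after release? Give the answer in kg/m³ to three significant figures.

0.212 kg/m³

For an instantaneous plane source, C(x,t) = M/(n_e·A·√(4πDt)) · exp(−(x−vt)²/(4Dt)), with n_e·A the pore (flow) area.
Plume center vt = 2.2 × 490 = 1078 m, so the well at 1100 m is 22 m downgradient of the peak.
√(4πDt) = 40.77 m, giving peak height M/(n_e·A·√(4πDt)) = 62/(0.33 × 8.7 × 40.77) = 0.5297 kg/m³.
(x−vt)²/(4Dt) = (22)²/(4 × 0.27 × 490) = 0.9146; exp(−0.9146) = 0.4007.
C = 0.5297 × 0.4007 = 0.212 kg/m³.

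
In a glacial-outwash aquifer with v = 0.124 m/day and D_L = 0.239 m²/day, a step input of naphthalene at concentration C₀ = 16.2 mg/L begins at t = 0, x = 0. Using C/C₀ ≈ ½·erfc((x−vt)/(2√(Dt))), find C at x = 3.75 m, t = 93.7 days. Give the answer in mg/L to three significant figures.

For a continuous step input, C/C₀ ≈ ½·erfc((x−vt)/(2√(Dt))).
vt = 0.124 × 93.7 = 11.6188 m and 2√(Dt) = 2√(0.239 × 93.7) = 9.465 m.
Argument (x−vt)/(2√(Dt)) = (3.75 − 11.6188)/9.465 = -0.8314; ½·erfc(-0.8314) = 0.8802.
C = 16.2 × 0.8802 = 14.3 mg/L.

14.3 mg/L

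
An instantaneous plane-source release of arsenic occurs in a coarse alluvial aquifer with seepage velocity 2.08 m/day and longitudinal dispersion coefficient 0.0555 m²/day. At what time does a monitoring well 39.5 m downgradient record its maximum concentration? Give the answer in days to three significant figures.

For the 1D instantaneous-source solution, setting ∂C/∂t = 0 at fixed x gives v²t² + 2Dt − x² = 0, so t = (√(D² + v²x²) − D)/v².
√(D² + v²x²) = √(0.0555² + 2.08² × 39.5²) = 82.16; v² = 4.3264.
t = (82.16 − 0.0555)/4.3264 = 19.0 days (vs. the pure-advection estimate x/v = 19.0 d).

19.0 days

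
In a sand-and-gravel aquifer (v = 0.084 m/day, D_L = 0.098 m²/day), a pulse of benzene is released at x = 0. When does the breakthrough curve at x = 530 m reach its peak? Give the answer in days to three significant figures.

For the 1D instantaneous-source solution, setting ∂C/∂t = 0 at fixed x gives v²t² + 2Dt − x² = 0, so t = (√(D² + v²x²) − D)/v².
√(D² + v²x²) = √(0.098² + 0.084² × 530²) = 44.52; v² = 0.007056.
t = (44.52 − 0.098)/0.007056 = 6300 days (vs. the pure-advection estimate x/v = 6310 d).

6300 days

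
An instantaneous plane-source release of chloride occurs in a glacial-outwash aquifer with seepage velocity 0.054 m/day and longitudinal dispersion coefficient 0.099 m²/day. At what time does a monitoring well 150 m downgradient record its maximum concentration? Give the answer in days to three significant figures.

For the 1D instantaneous-source solution, setting ∂C/∂t = 0 at fixed x gives v²t² + 2Dt − x² = 0, so t = (√(D² + v²x²) − D)/v².
√(D² + v²x²) = √(0.099² + 0.054² × 150²) = 8.101; v² = 0.002916.
t = (8.101 − 0.099)/0.002916 = 2740 days (vs. the pure-advection estimate x/v = 2780 d).

2740 days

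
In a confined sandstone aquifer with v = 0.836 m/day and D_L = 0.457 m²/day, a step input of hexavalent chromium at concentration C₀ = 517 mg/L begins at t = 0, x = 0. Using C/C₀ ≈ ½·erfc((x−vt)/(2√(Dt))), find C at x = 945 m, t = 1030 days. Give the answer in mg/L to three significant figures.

For a continuous step input, C/C₀ ≈ ½·erfc((x−vt)/(2√(Dt))).
vt = 0.836 × 1030 = 861.08 m and 2√(Dt) = 2√(0.457 × 1030) = 43.39 m.
Argument (x−vt)/(2√(Dt)) = (945 − 861.08)/43.39 = 1.934; ½·erfc(1.934) = 0.003118.
C = 517 × 0.003118 = 1.61 mg/L.

1.61 mg/L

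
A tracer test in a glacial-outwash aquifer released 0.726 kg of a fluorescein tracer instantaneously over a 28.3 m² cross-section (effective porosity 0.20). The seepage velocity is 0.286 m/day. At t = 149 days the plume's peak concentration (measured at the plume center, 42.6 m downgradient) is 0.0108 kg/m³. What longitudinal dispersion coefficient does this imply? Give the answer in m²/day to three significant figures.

At the plume center C_max = M/(n_e·A·√(4πDt)), so D = M²/(4πt·(n_e·A·C_max)²).
n_e·A·C_max = 0.20 × 28.3 × 0.0108 = 0.06113 kg/m.
D = 0.726²/(4π × 149 × 0.06113²) = 0.0753 m²/day.

0.0753 m²/day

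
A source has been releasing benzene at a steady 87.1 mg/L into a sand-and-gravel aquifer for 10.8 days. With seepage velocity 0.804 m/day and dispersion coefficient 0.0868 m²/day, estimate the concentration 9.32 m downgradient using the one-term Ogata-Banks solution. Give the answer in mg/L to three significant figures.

28.0 mg/L

For a continuous step input, C/C₀ ≈ ½·erfc((x−vt)/(2√(Dt))).
vt = 0.804 × 10.8 = 8.6832 m and 2√(Dt) = 2√(0.0868 × 10.8) = 1.936 m.
Argument (x−vt)/(2√(Dt)) = (9.32 − 8.6832)/1.936 = 0.3289; ½·erfc(0.3289) = 0.3209.
C = 87.1 × 0.3209 = 28.0 mg/L.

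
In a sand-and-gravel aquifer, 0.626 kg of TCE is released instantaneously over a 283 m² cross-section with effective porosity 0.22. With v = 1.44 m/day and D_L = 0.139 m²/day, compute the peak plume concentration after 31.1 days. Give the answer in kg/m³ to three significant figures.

The peak of an instantaneous 1D plume sits at x = vt; there the Gaussian factor is 1 and C_max = M/(n_e·A·√(4πDt)), where n_e·A is the pore area the mass is dissolved in.
√(4πDt) = √(4π × 0.139 × 31.1) = 7.370 m, so C_max = 0.626/(0.22 × 283 × 7.370) = 0.00136 kg/m³.

0.00136 kg/m³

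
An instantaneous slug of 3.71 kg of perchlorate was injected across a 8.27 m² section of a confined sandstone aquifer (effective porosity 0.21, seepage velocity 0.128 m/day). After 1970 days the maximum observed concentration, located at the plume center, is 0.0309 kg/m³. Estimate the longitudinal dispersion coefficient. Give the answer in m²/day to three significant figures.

0.193 m²/day

At the plume center C_max = M/(n_e·A·√(4πDt)), so D = M²/(4πt·(n_e·A·C_max)²).
n_e·A·C_max = 0.21 × 8.27 × 0.0309 = 0.05366 kg/m.
D = 3.71²/(4π × 1970 × 0.05366²) = 0.193 m²/day.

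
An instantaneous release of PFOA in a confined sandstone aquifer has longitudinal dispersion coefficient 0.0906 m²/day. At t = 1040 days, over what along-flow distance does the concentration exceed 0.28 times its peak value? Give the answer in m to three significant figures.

43.8 m

The plume is Gaussian with σ = √(2Dt) = √(2 × 0.0906 × 1040) = 13.73 m.
C/C_peak = exp(−Δx²/(2σ²)) = 0.28 ⇒ Δx = σ·√(−2 ln 0.28) = 13.73 × 1.596 = 21.91 m.
Width = 2Δx = 43.8 m.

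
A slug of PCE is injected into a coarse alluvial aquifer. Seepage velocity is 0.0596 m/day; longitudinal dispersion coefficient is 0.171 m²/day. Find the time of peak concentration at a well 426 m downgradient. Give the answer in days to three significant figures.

7100 days

For the 1D instantaneous-source solution, setting ∂C/∂t = 0 at fixed x gives v²t² + 2Dt − x² = 0, so t = (√(D² + v²x²) − D)/v².
√(D² + v²x²) = √(0.171² + 0.0596² × 426²) = 25.39; v² = 0.00355216.
t = (25.39 − 0.171)/0.00355216 = 7100 days (vs. the pure-advection estimate x/v = 7150 d).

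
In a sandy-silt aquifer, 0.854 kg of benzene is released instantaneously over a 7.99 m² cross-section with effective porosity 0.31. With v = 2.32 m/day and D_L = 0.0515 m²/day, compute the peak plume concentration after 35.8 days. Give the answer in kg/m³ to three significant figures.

0.0716 kg/m³

The peak of an instantaneous 1D plume sits at x = vt; there the Gaussian factor is 1 and C_max = M/(n_e·A·√(4πDt)), where n_e·A is the pore area the mass is dissolved in.
√(4πDt) = √(4π × 0.0515 × 35.8) = 4.813 m, so C_max = 0.854/(0.31 × 7.99 × 4.813) = 0.0716 kg/m³.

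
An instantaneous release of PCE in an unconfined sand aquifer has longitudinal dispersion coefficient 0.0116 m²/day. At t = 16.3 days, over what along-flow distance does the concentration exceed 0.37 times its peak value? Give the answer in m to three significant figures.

1.73 m

The plume is Gaussian with σ = √(2Dt) = √(2 × 0.0116 × 16.3) = 0.6149 m.
C/C_peak = exp(−Δx²/(2σ²)) = 0.37 ⇒ Δx = σ·√(−2 ln 0.37) = 0.6149 × 1.410 = 0.8670 m.
Width = 2Δx = 1.73 m.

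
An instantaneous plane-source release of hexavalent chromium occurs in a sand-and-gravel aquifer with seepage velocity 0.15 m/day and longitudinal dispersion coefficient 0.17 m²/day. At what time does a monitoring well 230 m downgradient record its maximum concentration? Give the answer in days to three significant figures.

1530 days

For the 1D instantaneous-source solution, setting ∂C/∂t = 0 at fixed x gives v²t² + 2Dt − x² = 0, so t = (√(D² + v²x²) − D)/v².
√(D² + v²x²) = √(0.17² + 0.15² × 230²) = 34.50; v² = 0.0225.
t = (34.50 − 0.17)/0.0225 = 1530 days (vs. the pure-advection estimate x/v = 1530 d).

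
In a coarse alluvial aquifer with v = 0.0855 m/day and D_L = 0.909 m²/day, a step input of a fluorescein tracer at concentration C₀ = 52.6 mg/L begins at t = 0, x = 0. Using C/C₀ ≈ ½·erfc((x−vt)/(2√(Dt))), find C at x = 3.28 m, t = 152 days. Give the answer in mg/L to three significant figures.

37.9 mg/L

For a continuous step input, C/C₀ ≈ ½·erfc((x−vt)/(2√(Dt))).
vt = 0.0855 × 152 = 12.996 m and 2√(Dt) = 2√(0.909 × 152) = 23.51 m.
Argument (x−vt)/(2√(Dt)) = (3.28 − 12.996)/23.51 = -0.4133; ½·erfc(-0.4133) = 0.7206.
C = 52.6 × 0.7206 = 37.9 mg/L.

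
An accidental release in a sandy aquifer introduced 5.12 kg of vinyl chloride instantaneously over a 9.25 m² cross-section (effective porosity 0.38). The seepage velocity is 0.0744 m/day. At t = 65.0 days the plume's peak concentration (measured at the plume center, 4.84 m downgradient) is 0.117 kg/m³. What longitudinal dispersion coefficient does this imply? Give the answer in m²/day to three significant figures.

0.190 m²/day

At the plume center C_max = M/(n_e·A·√(4πDt)), so D = M²/(4πt·(n_e·A·C_max)²).
n_e·A·C_max = 0.38 × 9.25 × 0.117 = 0.4113 kg/m.
D = 5.12²/(4π × 65.0 × 0.4113²) = 0.190 m²/day.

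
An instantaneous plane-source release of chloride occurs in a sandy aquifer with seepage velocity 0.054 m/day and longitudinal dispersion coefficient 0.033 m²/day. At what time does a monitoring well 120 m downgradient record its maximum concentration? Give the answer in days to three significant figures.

For the 1D instantaneous-source solution, setting ∂C/∂t = 0 at fixed x gives v²t² + 2Dt − x² = 0, so t = (√(D² + v²x²) − D)/v².
√(D² + v²x²) = √(0.033² + 0.054² × 120²) = 6.480; v² = 0.002916.
t = (6.480 − 0.033)/0.002916 = 2210 days (vs. the pure-advection estimate x/v = 2220 d).

2210 days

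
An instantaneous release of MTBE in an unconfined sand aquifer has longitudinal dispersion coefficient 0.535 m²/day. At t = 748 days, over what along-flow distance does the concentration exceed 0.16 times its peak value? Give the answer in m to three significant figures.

108 m

The plume is Gaussian with σ = √(2Dt) = √(2 × 0.535 × 748) = 28.29 m.
C/C_peak = exp(−Δx²/(2σ²)) = 0.16 ⇒ Δx = σ·√(−2 ln 0.16) = 28.29 × 1.914 = 54.15 m.
Width = 2Δx = 108 m.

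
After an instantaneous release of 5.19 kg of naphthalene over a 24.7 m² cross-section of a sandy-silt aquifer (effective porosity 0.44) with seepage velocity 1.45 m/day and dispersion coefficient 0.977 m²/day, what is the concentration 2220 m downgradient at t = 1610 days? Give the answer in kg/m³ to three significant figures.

0.000423 kg/m³

For an instantaneous plane source, C(x,t) = M/(n_e·A·√(4πDt)) · exp(−(x−vt)²/(4Dt)), with n_e·A the pore (flow) area.
Plume center vt = 1.45 × 1610 = 2334.5 m, so the well at 2220 m is 114.5 m upgradient of the peak.
√(4πDt) = 140.6 m, giving peak height M/(n_e·A·√(4πDt)) = 5.19/(0.44 × 24.7 × 140.6) = 0.003397 kg/m³.
(x−vt)²/(4Dt) = (-114.5)²/(4 × 0.977 × 1610) = 2.084; exp(−2.084) = 0.1244.
C = 0.003397 × 0.1244 = 0.000423 kg/m³.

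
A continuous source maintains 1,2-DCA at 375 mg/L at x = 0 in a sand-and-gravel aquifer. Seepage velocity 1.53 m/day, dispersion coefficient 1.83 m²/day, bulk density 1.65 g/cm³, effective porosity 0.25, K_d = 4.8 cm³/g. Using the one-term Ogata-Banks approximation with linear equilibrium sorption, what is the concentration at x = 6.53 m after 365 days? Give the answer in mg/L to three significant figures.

357 mg/L

Retardation factor R = 1 + ρ_b·K_d/n = 1 + 1.65 × 4.8/0.25 = 32.68.
Sorption retards both mechanisms: v_R = v/R = 0.04682 m/day, D_R = D/R = 0.05600 m²/day.
v_R·t = 0.04682 × 365 = 17.0893 m; 2√(D_R t) = 9.042 m; argument = (6.53 − 17.0893)/9.042 = -1.168.
C = C₀ × ½·erfc(-1.168) = 375 × 0.9507 = 357 mg/L.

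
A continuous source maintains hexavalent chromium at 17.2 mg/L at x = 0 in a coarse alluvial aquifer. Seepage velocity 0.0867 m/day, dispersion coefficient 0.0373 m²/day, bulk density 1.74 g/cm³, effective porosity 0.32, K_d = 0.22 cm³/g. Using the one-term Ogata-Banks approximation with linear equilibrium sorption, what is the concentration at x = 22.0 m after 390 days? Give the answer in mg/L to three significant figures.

Retardation factor R = 1 + ρ_b·K_d/n = 1 + 1.74 × 0.22/0.32 = 2.196.
Sorption retards both mechanisms: v_R = v/R = 0.03948 m/day, D_R = D/R = 0.01699 m²/day.
v_R·t = 0.03948 × 390 = 15.3972 m; 2√(D_R t) = 5.148 m; argument = (22.0 − 15.3972)/5.148 = 1.283.
C = C₀ × ½·erfc(1.283) = 17.2 × 0.03481 = 0.599 mg/L.

0.599 mg/L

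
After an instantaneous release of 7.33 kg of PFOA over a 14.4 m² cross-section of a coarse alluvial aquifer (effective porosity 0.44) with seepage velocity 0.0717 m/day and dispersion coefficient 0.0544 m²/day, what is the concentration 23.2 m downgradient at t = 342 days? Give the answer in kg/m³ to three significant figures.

For an instantaneous plane source, C(x,t) = M/(n_e·A·√(4πDt)) · exp(−(x−vt)²/(4Dt)), with n_e·A the pore (flow) area.
Plume center vt = 0.0717 × 342 = 24.5214 m, so the well at 23.2 m is 1.3214 m upgradient of the peak.
√(4πDt) = 15.29 m, giving peak height M/(n_e·A·√(4πDt)) = 7.33/(0.44 × 14.4 × 15.29) = 0.07566 kg/m³.
(x−vt)²/(4Dt) = (-1.3214)²/(4 × 0.0544 × 342) = 0.02346; exp(−0.02346) = 0.9768.
C = 0.07566 × 0.9768 = 0.0739 kg/m³.

0.0739 kg/m³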